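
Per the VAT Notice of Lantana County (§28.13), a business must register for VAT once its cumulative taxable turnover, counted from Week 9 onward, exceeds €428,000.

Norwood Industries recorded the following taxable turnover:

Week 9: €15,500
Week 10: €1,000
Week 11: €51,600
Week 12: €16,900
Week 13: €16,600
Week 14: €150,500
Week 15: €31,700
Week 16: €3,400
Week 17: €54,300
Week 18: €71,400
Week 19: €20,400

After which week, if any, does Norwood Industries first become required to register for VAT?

Week 19

Through Week 9: €15,500
Through Week 10: €16,500
Through Week 11: €68,100
Through Week 12: €85,000
Through Week 13: €101,600
Through Week 14: €252,100
Through Week 15: €283,800
Through Week 16: €287,200
Through Week 17: €341,500
Through Week 18: €412,900
Through Week 19: €433,300 ← exceeds threshold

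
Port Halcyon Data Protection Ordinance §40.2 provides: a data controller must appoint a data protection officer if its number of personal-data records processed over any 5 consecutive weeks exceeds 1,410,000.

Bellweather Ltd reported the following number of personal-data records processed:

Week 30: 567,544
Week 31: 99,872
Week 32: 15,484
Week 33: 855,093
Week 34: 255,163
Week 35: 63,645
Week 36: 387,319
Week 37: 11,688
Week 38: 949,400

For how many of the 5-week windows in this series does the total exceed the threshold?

Week 30–Week 34: 567,544 + 99,872 + 15,484 + 855,093 + 255,163 = 1,793,156 (over)
Week 31–Week 35: 99,872 + 15,484 + 855,093 + 255,163 + 63,645 = 1,289,257 (under)
Week 32–Week 36: 15,484 + 855,093 + 255,163 + 63,645 + 387,319 = 1,576,704 (over)
Week 33–Week 37: 855,093 + 255,163 + 63,645 + 387,319 + 11,688 = 1,572,908 (over)
Week 34–Week 38: 255,163 + 63,645 + 387,319 + 11,688 + 949,400 = 1,667,215 (over)
4 windows exceed the threshold.

4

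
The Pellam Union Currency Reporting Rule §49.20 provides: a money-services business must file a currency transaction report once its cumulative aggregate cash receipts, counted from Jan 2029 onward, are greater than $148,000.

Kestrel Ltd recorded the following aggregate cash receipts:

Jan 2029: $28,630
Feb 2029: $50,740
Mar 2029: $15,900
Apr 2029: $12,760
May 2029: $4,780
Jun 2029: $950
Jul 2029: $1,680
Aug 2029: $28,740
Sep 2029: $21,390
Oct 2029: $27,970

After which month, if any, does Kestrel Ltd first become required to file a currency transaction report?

Through Jan 2029: $28,630
Through Feb 2029: $79,370
Through Mar 2029: $95,270
Through Apr 2029: $108,030
Through May 2029: $112,810
Through Jun 2029: $113,760
Through Jul 2029: $115,440
Through Aug 2029: $144,180
Through Sep 2029: $165,570 ← exceeds threshold

Sep 2029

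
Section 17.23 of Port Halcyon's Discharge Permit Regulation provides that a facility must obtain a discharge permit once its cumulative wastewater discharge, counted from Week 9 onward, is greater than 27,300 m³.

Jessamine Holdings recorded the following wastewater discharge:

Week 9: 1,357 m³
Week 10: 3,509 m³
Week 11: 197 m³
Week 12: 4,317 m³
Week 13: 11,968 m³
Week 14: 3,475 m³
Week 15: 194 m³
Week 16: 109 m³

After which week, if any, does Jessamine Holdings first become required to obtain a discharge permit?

Not triggered

Through Week 9: 1,357 m³
Through Week 10: 4,866 m³
Through Week 11: 5,063 m³
Through Week 12: 9,380 m³
Through Week 13: 21,348 m³
Through Week 14: 24,823 m³
Through Week 15: 25,017 m³
Through Week 16: 25,126 m³
Final cumulative total 25,126 m³ ≤ 27,300 m³; the threshold is never exceeded.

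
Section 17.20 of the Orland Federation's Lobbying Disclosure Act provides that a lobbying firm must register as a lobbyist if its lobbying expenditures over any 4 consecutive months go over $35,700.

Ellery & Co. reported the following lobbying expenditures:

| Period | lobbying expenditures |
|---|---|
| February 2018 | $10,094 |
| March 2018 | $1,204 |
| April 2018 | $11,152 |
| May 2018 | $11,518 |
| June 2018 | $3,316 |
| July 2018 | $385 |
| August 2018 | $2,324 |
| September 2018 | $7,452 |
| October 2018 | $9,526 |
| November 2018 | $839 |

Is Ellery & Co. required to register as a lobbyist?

February 2018–May 2018: $10,094 + $1,204 + $11,152 + $11,518 = $33,968 (under)
March 2018–June 2018: $1,204 + $11,152 + $11,518 + $3,316 = $27,190 (under)
April 2018–July 2018: $11,152 + $11,518 + $3,316 + $385 = $26,371 (under)
May 2018–August 2018: $11,518 + $3,316 + $385 + $2,324 = $17,543 (under)
June 2018–September 2018: $3,316 + $385 + $2,324 + $7,452 = $13,477 (under)
July 2018–October 2018: $385 + $2,324 + $7,452 + $9,526 = $19,687 (under)
August 2018–November 2018: $2,324 + $7,452 + $9,526 + $839 = $20,141 (under)
No window exceeds $35,700.

No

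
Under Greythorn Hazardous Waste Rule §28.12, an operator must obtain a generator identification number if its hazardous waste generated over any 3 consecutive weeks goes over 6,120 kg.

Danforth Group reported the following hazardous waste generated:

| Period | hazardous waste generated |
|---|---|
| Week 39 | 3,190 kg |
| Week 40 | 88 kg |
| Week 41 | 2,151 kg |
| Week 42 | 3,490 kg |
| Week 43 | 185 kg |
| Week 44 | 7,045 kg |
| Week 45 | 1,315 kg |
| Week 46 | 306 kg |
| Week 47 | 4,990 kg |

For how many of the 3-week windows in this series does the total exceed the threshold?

4

Week 39–Week 41: 3,190 kg + 88 kg + 2,151 kg = 5,429 kg (under)
Week 40–Week 42: 88 kg + 2,151 kg + 3,490 kg = 5,729 kg (under)
Week 41–Week 43: 2,151 kg + 3,490 kg + 185 kg = 5,826 kg (under)
Week 42–Week 44: 3,490 kg + 185 kg + 7,045 kg = 10,720 kg (over)
Week 43–Week 45: 185 kg + 7,045 kg + 1,315 kg = 8,545 kg (over)
Week 44–Week 46: 7,045 kg + 1,315 kg + 306 kg = 8,666 kg (over)
Week 45–Week 47: 1,315 kg + 306 kg + 4,990 kg = 6,611 kg (over)
4 windows exceed the threshold.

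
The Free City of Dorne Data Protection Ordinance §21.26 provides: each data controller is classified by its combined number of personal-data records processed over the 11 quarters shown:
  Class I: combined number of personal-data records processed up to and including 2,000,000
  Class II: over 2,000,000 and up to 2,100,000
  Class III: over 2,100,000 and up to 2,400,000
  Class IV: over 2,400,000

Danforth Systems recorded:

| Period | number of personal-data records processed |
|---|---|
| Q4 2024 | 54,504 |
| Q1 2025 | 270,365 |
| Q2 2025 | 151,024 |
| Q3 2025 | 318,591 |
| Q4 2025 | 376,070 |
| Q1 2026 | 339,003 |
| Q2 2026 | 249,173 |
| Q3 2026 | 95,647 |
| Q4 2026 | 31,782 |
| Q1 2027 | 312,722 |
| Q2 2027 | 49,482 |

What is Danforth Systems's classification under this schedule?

Combined number of personal-data records processed: 54,504 + 270,365 + 151,024 + 318,591 + 376,070 + 339,003 + 249,173 + 95,647 + 31,782 + 312,722 + 49,482 = 2,248,363.
2,100,000 < 2,248,363 ≤ 2,400,000, so Class III applies.

Class III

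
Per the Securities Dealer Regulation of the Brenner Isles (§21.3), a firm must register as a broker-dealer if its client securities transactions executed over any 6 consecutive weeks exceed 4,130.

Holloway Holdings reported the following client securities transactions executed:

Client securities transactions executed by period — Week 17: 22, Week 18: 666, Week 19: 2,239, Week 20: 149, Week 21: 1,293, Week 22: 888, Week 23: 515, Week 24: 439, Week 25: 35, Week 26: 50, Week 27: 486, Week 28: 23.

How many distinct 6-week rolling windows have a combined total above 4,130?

Week 17–Week 22: 22 + 666 + 2,239 + 149 + 1,293 + 888 = 5,257 (over)
Week 18–Week 23: 666 + 2,239 + 149 + 1,293 + 888 + 515 = 5,750 (over)
Week 19–Week 24: 2,239 + 149 + 1,293 + 888 + 515 + 439 = 5,523 (over)
Week 20–Week 25: 149 + 1,293 + 888 + 515 + 439 + 35 = 3,319 (under)
Week 21–Week 26: 1,293 + 888 + 515 + 439 + 35 + 50 = 3,220 (under)
Week 22–Week 27: 888 + 515 + 439 + 35 + 50 + 486 = 2,413 (under)
Week 23–Week 28: 515 + 439 + 35 + 50 + 486 + 23 = 1,548 (under)
3 windows exceed the threshold.

3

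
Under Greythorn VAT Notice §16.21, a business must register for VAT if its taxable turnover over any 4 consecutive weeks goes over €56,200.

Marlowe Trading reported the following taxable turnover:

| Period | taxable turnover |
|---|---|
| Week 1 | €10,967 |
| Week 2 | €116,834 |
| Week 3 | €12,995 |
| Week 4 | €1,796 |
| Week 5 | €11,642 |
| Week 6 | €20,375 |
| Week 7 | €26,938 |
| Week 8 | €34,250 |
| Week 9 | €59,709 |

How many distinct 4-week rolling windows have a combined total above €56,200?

Week 1–Week 4: €10,967 + €116,834 + €12,995 + €1,796 = €142,592 (over)
Week 2–Week 5: €116,834 + €12,995 + €1,796 + €11,642 = €143,267 (over)
Week 3–Week 6: €12,995 + €1,796 + €11,642 + €20,375 = €46,808 (under)
Week 4–Week 7: €1,796 + €11,642 + €20,375 + €26,938 = €60,751 (over)
Week 5–Week 8: €11,642 + €20,375 + €26,938 + €34,250 = €93,205 (over)
Week 6–Week 9: €20,375 + €26,938 + €34,250 + €59,709 = €141,272 (over)
5 windows exceed the threshold.

5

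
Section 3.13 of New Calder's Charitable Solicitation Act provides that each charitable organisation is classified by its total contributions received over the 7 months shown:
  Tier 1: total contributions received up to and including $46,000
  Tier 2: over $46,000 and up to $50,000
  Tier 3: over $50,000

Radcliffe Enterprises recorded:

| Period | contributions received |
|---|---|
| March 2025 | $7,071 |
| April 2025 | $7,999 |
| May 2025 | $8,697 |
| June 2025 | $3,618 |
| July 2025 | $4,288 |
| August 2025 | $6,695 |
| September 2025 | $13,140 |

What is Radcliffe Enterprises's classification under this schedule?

Tier 3

Total contributions received: $7,071 + $7,999 + $8,697 + $3,618 + $4,288 + $6,695 + $13,140 = $51,508.
$51,508 > $50,000, so Tier 3 applies.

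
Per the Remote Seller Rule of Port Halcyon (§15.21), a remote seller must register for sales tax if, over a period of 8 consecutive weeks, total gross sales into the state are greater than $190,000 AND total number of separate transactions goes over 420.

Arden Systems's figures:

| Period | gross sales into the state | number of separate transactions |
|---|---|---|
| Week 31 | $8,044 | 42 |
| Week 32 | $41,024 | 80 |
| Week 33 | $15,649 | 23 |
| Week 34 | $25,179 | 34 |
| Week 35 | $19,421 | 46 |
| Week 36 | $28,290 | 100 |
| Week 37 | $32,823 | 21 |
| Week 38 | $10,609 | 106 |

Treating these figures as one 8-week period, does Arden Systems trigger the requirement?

Total gross sales into the state: $8,044 + $41,024 + $15,649 + $25,179 + $19,421 + $28,290 + $32,823 + $10,609 = $181,039 (≤ $190,000).
Total number of separate transactions: 42 + 80 + 23 + 34 + 46 + 100 + 21 + 106 = 452 (> 420).
The test is 'and': the rule requires both, and at least one is not exceeded.

No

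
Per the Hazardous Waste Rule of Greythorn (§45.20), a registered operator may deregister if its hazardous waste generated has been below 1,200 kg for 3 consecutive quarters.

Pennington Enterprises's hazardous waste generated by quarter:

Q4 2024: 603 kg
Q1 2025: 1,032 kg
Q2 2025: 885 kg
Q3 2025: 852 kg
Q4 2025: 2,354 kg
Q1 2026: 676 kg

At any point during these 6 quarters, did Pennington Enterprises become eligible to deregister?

Yes

Quarters below 1,200 kg: Q4 2024, Q1 2025, Q2 2025, Q3 2025, Q1 2026.
Longest run of consecutive quarters below the threshold: 4.
4 ≥ 3, so Pennington Enterprises became eligible.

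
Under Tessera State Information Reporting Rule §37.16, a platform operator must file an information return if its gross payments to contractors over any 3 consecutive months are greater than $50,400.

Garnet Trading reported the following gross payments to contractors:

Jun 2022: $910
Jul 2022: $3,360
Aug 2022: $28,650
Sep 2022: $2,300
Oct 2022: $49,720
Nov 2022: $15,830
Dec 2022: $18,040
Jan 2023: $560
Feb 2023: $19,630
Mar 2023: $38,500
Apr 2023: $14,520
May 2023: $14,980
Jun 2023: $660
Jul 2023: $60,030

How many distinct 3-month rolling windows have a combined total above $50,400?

7

Jun 2022–Aug 2022: $910 + $3,360 + $28,650 = $32,920 (under)
Jul 2022–Sep 2022: $3,360 + $28,650 + $2,300 = $34,310 (under)
Aug 2022–Oct 2022: $28,650 + $2,300 + $49,720 = $80,670 (over)
Sep 2022–Nov 2022: $2,300 + $49,720 + $15,830 = $67,850 (over)
Oct 2022–Dec 2022: $49,720 + $15,830 + $18,040 = $83,590 (over)
Nov 2022–Jan 2023: $15,830 + $18,040 + $560 = $34,430 (under)
Dec 2022–Feb 2023: $18,040 + $560 + $19,630 = $38,230 (under)
Jan 2023–Mar 2023: $560 + $19,630 + $38,500 = $58,690 (over)
Feb 2023–Apr 2023: $19,630 + $38,500 + $14,520 = $72,650 (over)
Mar 2023–May 2023: $38,500 + $14,520 + $14,980 = $68,000 (over)
Apr 2023–Jun 2023: $14,520 + $14,980 + $660 = $30,160 (under)
May 2023–Jul 2023: $14,980 + $660 + $60,030 = $75,670 (over)
7 windows exceed the threshold.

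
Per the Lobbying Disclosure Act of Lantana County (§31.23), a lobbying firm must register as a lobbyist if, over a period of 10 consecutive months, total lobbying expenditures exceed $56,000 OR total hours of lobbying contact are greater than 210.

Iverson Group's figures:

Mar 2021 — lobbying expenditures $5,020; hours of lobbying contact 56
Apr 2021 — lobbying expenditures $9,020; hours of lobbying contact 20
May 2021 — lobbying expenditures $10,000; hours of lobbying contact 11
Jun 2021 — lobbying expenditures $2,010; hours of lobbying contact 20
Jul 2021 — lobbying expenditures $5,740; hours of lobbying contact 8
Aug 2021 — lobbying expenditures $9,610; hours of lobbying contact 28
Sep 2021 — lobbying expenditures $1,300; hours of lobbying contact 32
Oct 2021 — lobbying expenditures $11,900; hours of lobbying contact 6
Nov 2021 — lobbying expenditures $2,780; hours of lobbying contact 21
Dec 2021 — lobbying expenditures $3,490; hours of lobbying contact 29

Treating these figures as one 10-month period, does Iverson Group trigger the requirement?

Total lobbying expenditures: $5,020 + $9,020 + $10,000 + $2,010 + $5,740 + $9,610 + $1,300 + $11,900 + $2,780 + $3,490 = $60,870 (> $56,000).
Total hours of lobbying contact: 56 + 20 + 11 + 20 + 8 + 28 + 32 + 6 + 21 + 29 = 231 (> 210).
The test is 'or': at least one threshold is exceeded.

Yes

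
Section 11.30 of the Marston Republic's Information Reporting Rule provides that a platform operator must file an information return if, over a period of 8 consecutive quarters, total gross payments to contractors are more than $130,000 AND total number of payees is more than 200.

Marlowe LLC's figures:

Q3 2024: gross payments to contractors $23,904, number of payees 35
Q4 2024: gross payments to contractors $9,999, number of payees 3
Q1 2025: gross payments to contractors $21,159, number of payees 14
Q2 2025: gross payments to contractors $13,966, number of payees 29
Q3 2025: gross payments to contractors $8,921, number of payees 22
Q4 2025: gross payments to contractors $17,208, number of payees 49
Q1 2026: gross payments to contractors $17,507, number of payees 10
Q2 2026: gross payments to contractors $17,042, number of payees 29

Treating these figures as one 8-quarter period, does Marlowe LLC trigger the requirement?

No

Total gross payments to contractors: $23,904 + $9,999 + $21,159 + $13,966 + $8,921 + $17,208 + $17,507 + $17,042 = $129,706 (≤ $130,000).
Total number of payees: 35 + 3 + 14 + 29 + 22 + 49 + 10 + 29 = 191 (≤ 200).
The test is 'and': the rule requires both, and at least one is not exceeded.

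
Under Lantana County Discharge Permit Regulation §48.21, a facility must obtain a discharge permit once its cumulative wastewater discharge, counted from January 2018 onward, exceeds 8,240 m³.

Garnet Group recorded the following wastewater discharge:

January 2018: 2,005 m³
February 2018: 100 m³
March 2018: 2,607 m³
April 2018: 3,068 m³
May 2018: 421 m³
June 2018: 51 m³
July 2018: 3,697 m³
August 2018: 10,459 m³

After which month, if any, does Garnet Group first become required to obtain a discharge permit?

Through January 2018: 2,005 m³
Through February 2018: 2,105 m³
Through March 2018: 4,712 m³
Through April 2018: 7,780 m³
Through May 2018: 8,201 m³
Through June 2018: 8,252 m³ ← exceeds threshold

June 2018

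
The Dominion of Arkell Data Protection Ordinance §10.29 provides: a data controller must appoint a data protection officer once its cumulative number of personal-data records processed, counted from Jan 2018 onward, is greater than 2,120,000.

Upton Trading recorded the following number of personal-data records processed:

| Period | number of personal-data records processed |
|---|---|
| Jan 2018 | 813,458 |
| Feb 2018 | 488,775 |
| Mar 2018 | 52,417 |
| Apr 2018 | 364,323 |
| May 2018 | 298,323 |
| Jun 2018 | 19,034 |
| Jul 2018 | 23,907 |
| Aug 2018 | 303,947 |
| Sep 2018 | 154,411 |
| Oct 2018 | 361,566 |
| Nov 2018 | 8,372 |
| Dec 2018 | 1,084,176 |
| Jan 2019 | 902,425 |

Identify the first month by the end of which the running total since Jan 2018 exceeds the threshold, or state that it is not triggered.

Through Jan 2018: 813,458
Through Feb 2018: 1,302,233
Through Mar 2018: 1,354,650
Through Apr 2018: 1,718,973
Through May 2018: 2,017,296
Through Jun 2018: 2,036,330
Through Jul 2018: 2,060,237
Through Aug 2018: 2,364,184 ← exceeds threshold

Aug 2018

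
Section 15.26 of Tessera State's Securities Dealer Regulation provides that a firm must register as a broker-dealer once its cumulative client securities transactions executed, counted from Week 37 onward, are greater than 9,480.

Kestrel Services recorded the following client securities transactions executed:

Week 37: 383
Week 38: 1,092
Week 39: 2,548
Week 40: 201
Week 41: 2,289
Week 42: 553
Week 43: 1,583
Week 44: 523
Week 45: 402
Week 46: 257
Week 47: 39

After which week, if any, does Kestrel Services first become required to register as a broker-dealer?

Through Week 37: 383
Through Week 38: 1,475
Through Week 39: 4,023
Through Week 40: 4,224
Through Week 41: 6,513
Through Week 42: 7,066
Through Week 43: 8,649
Through Week 44: 9,172
Through Week 45: 9,574 ← exceeds threshold

Week 45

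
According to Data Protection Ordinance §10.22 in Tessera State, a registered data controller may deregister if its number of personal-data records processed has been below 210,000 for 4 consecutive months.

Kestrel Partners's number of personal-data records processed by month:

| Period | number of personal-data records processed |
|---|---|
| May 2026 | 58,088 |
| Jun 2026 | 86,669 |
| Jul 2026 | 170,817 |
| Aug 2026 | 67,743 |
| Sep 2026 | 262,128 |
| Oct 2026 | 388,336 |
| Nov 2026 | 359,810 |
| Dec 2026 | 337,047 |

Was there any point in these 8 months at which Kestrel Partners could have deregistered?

Months below 210,000: May 2026, Jun 2026, Jul 2026, Aug 2026.
Longest run of consecutive months below the threshold: 4.
4 ≥ 4, so Kestrel Partners became eligible.

Yes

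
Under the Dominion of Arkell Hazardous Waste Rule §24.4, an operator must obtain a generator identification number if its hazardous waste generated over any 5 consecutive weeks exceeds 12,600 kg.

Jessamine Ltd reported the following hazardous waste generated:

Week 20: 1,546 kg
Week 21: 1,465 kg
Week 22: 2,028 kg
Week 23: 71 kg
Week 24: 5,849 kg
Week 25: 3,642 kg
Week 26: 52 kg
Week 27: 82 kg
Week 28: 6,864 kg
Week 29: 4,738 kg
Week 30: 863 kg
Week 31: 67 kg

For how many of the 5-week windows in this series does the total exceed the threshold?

4

Week 20–Week 24: 1,546 kg + 1,465 kg + 2,028 kg + 71 kg + 5,849 kg = 10,959 kg (under)
Week 21–Week 25: 1,465 kg + 2,028 kg + 71 kg + 5,849 kg + 3,642 kg = 13,055 kg (over)
Week 22–Week 26: 2,028 kg + 71 kg + 5,849 kg + 3,642 kg + 52 kg = 11,642 kg (under)
Week 23–Week 27: 71 kg + 5,849 kg + 3,642 kg + 52 kg + 82 kg = 9,696 kg (under)
Week 24–Week 28: 5,849 kg + 3,642 kg + 52 kg + 82 kg + 6,864 kg = 16,489 kg (over)
Week 25–Week 29: 3,642 kg + 52 kg + 82 kg + 6,864 kg + 4,738 kg = 15,378 kg (over)
Week 26–Week 30: 52 kg + 82 kg + 6,864 kg + 4,738 kg + 863 kg = 12,599 kg (under)
Week 27–Week 31: 82 kg + 6,864 kg + 4,738 kg + 863 kg + 67 kg = 12,614 kg (over)
4 windows exceed the threshold.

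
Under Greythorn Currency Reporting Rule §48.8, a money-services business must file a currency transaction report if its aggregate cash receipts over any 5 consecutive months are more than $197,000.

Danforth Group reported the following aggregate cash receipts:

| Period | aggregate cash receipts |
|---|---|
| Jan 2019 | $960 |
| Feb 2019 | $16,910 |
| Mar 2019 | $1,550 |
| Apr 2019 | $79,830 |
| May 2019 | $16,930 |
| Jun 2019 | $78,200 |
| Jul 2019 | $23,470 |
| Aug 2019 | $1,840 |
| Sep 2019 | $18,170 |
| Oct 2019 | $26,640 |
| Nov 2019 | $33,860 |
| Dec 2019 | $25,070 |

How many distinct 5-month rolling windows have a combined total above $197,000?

2

Jan 2019–May 2019: $960 + $16,910 + $1,550 + $79,830 + $16,930 = $116,180 (under)
Feb 2019–Jun 2019: $16,910 + $1,550 + $79,830 + $16,930 + $78,200 = $193,420 (under)
Mar 2019–Jul 2019: $1,550 + $79,830 + $16,930 + $78,200 + $23,470 = $199,980 (over)
Apr 2019–Aug 2019: $79,830 + $16,930 + $78,200 + $23,470 + $1,840 = $200,270 (over)
May 2019–Sep 2019: $16,930 + $78,200 + $23,470 + $1,840 + $18,170 = $138,610 (under)
Jun 2019–Oct 2019: $78,200 + $23,470 + $1,840 + $18,170 + $26,640 = $148,320 (under)
Jul 2019–Nov 2019: $23,470 + $1,840 + $18,170 + $26,640 + $33,860 = $103,980 (under)
Aug 2019–Dec 2019: $1,840 + $18,170 + $26,640 + $33,860 + $25,070 = $105,580 (under)
2 windows exceed the threshold.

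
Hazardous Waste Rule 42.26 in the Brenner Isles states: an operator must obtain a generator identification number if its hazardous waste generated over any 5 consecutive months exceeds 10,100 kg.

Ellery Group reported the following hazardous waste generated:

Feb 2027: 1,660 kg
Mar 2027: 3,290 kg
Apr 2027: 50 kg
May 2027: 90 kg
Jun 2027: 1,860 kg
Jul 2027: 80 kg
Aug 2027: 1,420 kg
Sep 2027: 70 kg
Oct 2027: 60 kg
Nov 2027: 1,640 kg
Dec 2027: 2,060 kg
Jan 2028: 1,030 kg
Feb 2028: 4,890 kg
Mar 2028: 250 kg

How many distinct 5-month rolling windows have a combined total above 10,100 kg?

Feb 2027–Jun 2027: 1,660 kg + 3,290 kg + 50 kg + 90 kg + 1,860 kg = 6,950 kg (under)
Mar 2027–Jul 2027: 3,290 kg + 50 kg + 90 kg + 1,860 kg + 80 kg = 5,370 kg (under)
Apr 2027–Aug 2027: 50 kg + 90 kg + 1,860 kg + 80 kg + 1,420 kg = 3,500 kg (under)
May 2027–Sep 2027: 90 kg + 1,860 kg + 80 kg + 1,420 kg + 70 kg = 3,520 kg (under)
Jun 2027–Oct 2027: 1,860 kg + 80 kg + 1,420 kg + 70 kg + 60 kg = 3,490 kg (under)
Jul 2027–Nov 2027: 80 kg + 1,420 kg + 70 kg + 60 kg + 1,640 kg = 3,270 kg (under)
Aug 2027–Dec 2027: 1,420 kg + 70 kg + 60 kg + 1,640 kg + 2,060 kg = 5,250 kg (under)
Sep 2027–Jan 2028: 70 kg + 60 kg + 1,640 kg + 2,060 kg + 1,030 kg = 4,860 kg (under)
Oct 2027–Feb 2028: 60 kg + 1,640 kg + 2,060 kg + 1,030 kg + 4,890 kg = 9,680 kg (under)
Nov 2027–Mar 2028: 1,640 kg + 2,060 kg + 1,030 kg + 4,890 kg + 250 kg = 9,870 kg (under)
0 windows exceed the threshold.

0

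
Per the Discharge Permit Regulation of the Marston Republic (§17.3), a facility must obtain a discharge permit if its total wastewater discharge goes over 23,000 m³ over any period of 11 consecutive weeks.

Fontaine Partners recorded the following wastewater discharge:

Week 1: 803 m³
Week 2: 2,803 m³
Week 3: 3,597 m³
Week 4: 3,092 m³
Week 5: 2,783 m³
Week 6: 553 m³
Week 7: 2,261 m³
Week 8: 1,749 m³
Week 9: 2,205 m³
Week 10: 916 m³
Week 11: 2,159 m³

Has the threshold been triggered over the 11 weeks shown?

No

Total wastewater discharge: 803 m³ + 2,803 m³ + 3,597 m³ + 3,092 m³ + 2,783 m³ + 553 m³ + 2,261 m³ + 1,749 m³ + 2,205 m³ + 916 m³ + 2,159 m³ = 22,921 m³.
22,921 m³ ≤ 23,000 m³, so the threshold is not exceeded.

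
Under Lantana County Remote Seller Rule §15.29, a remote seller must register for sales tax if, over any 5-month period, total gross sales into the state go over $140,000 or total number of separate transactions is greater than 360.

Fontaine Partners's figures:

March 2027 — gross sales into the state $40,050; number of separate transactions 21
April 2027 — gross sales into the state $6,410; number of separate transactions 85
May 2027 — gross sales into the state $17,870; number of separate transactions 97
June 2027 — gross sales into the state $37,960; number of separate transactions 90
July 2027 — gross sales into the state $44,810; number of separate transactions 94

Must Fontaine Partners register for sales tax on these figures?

Yes

Total gross sales into the state: $40,050 + $6,410 + $17,870 + $37,960 + $44,810 = $147,100 (> $140,000).
Total number of separate transactions: 21 + 85 + 97 + 90 + 94 = 387 (> 360).
The test is 'or': at least one threshold is exceeded.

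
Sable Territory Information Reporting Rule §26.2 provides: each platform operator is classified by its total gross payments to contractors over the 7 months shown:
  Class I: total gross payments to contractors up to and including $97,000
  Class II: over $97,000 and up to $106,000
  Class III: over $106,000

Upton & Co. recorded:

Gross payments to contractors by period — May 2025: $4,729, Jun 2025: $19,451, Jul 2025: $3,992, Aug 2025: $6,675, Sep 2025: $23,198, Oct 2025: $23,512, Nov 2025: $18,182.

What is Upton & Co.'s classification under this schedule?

Class II

Total gross payments to contractors: $4,729 + $19,451 + $3,992 + $6,675 + $23,198 + $23,512 + $18,182 = $99,739.
$97,000 < $99,739 ≤ $106,000, so Class II applies.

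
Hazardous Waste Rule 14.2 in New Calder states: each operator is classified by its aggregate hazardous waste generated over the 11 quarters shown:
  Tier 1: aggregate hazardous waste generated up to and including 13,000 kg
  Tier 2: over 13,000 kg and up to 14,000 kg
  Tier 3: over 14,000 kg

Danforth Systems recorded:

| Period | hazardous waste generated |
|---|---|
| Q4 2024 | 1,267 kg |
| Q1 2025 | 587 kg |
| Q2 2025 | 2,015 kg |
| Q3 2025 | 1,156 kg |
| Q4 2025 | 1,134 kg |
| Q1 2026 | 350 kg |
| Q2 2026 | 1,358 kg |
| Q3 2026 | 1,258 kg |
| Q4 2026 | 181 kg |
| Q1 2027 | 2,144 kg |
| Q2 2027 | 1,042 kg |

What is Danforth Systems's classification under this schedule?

Aggregate hazardous waste generated: 1,267 kg + 587 kg + 2,015 kg + 1,156 kg + 1,134 kg + 350 kg + 1,358 kg + 1,258 kg + 181 kg + 2,144 kg + 1,042 kg = 12,492 kg.
12,492 kg ≤ 13,000 kg, so Tier 1 applies.

Tier 1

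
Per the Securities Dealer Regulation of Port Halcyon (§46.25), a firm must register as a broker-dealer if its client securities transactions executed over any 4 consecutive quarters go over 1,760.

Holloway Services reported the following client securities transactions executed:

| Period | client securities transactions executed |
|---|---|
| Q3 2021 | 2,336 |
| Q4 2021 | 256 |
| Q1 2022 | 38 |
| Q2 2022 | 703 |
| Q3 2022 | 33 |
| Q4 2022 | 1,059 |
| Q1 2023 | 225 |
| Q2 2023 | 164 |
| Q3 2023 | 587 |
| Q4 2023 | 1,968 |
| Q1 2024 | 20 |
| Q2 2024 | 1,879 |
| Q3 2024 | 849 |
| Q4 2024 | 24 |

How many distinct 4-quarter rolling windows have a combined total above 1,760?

Q3 2021–Q2 2022: 2,336 + 256 + 38 + 703 = 3,333 (over)
Q4 2021–Q3 2022: 256 + 38 + 703 + 33 = 1,030 (under)
Q1 2022–Q4 2022: 38 + 703 + 33 + 1,059 = 1,833 (over)
Q2 2022–Q1 2023: 703 + 33 + 1,059 + 225 = 2,020 (over)
Q3 2022–Q2 2023: 33 + 1,059 + 225 + 164 = 1,481 (under)
Q4 2022–Q3 2023: 1,059 + 225 + 164 + 587 = 2,035 (over)
Q1 2023–Q4 2023: 225 + 164 + 587 + 1,968 = 2,944 (over)
Q2 2023–Q1 2024: 164 + 587 + 1,968 + 20 = 2,739 (over)
Q3 2023–Q2 2024: 587 + 1,968 + 20 + 1,879 = 4,454 (over)
Q4 2023–Q3 2024: 1,968 + 20 + 1,879 + 849 = 4,716 (over)
Q1 2024–Q4 2024: 20 + 1,879 + 849 + 24 = 2,772 (over)
9 windows exceed the threshold.

9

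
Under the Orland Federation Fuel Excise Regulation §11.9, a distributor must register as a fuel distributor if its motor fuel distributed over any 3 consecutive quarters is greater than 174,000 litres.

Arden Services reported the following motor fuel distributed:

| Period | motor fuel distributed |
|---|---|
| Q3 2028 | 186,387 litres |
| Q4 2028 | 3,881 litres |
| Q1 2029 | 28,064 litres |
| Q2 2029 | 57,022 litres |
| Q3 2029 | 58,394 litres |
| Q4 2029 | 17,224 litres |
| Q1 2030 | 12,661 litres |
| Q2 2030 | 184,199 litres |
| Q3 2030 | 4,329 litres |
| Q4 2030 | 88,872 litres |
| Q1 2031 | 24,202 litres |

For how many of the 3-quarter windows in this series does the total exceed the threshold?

4

Q3 2028–Q1 2029: 186,387 litres + 3,881 litres + 28,064 litres = 218,332 litres (over)
Q4 2028–Q2 2029: 3,881 litres + 28,064 litres + 57,022 litres = 88,967 litres (under)
Q1 2029–Q3 2029: 28,064 litres + 57,022 litres + 58,394 litres = 143,480 litres (under)
Q2 2029–Q4 2029: 57,022 litres + 58,394 litres + 17,224 litres = 132,640 litres (under)
Q3 2029–Q1 2030: 58,394 litres + 17,224 litres + 12,661 litres = 88,279 litres (under)
Q4 2029–Q2 2030: 17,224 litres + 12,661 litres + 184,199 litres = 214,084 litres (over)
Q1 2030–Q3 2030: 12,661 litres + 184,199 litres + 4,329 litres = 201,189 litres (over)
Q2 2030–Q4 2030: 184,199 litres + 4,329 litres + 88,872 litres = 277,400 litres (over)
Q3 2030–Q1 2031: 4,329 litres + 88,872 litres + 24,202 litres = 117,403 litres (under)
4 windows exceed the threshold.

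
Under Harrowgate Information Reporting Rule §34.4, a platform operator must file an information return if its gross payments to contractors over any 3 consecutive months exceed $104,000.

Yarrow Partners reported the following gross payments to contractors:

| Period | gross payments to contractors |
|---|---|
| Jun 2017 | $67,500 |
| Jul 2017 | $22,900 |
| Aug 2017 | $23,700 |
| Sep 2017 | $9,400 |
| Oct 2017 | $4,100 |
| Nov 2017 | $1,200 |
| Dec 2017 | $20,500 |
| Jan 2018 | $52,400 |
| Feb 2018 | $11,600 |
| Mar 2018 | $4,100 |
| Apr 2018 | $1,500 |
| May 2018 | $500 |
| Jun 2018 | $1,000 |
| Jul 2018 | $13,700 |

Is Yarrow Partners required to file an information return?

Jun 2017–Aug 2017: $67,500 + $22,900 + $23,700 = $114,100 (over)
Jul 2017–Sep 2017: $22,900 + $23,700 + $9,400 = $56,000 (under)
Aug 2017–Oct 2017: $23,700 + $9,400 + $4,100 = $37,200 (under)
Sep 2017–Nov 2017: $9,400 + $4,100 + $1,200 = $14,700 (under)
Oct 2017–Dec 2017: $4,100 + $1,200 + $20,500 = $25,800 (under)
Nov 2017–Jan 2018: $1,200 + $20,500 + $52,400 = $74,100 (under)
Dec 2017–Feb 2018: $20,500 + $52,400 + $11,600 = $84,500 (under)
Jan 2018–Mar 2018: $52,400 + $11,600 + $4,100 = $68,100 (under)
Feb 2018–Apr 2018: $11,600 + $4,100 + $1,500 = $17,200 (under)
Mar 2018–May 2018: $4,100 + $1,500 + $500 = $6,100 (under)
Apr 2018–Jun 2018: $1,500 + $500 + $1,000 = $3,000 (under)
May 2018–Jul 2018: $500 + $1,000 + $13,700 = $15,200 (under)
At least one window exceeds $104,000.

Yes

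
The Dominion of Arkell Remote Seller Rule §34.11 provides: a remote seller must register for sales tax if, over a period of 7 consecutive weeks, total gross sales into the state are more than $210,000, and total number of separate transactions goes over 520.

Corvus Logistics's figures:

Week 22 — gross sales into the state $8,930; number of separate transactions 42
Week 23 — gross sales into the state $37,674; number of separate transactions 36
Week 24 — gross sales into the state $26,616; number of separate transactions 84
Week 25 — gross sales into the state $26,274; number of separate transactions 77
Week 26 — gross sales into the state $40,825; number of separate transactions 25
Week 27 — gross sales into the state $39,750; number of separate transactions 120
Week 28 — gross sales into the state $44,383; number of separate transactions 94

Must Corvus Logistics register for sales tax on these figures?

No

Total gross sales into the state: $8,930 + $37,674 + $26,616 + $26,274 + $40,825 + $39,750 + $44,383 = $224,452 (> $210,000).
Total number of separate transactions: 42 + 36 + 84 + 77 + 25 + 120 + 94 = 478 (≤ 520).
The test is 'and': the rule requires both, and at least one is not exceeded.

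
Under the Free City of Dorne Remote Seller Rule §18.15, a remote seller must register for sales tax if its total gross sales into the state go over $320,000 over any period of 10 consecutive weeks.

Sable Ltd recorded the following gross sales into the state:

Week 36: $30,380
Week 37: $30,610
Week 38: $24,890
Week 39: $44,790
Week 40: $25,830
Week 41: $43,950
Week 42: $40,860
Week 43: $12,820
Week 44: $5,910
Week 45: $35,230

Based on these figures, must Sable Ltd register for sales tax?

No

Total gross sales into the state: $30,380 + $30,610 + $24,890 + $44,790 + $25,830 + $43,950 + $40,860 + $12,820 + $5,910 + $35,230 = $295,270.
$295,270 ≤ $320,000, so the threshold is not exceeded.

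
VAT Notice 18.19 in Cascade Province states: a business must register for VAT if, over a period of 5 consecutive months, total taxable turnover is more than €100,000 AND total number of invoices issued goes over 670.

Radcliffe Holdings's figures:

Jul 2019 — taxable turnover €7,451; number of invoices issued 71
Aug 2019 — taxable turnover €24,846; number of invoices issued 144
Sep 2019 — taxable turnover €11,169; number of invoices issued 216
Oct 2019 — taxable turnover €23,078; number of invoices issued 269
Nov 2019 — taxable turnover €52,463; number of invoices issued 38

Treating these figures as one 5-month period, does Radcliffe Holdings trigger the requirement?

Yes

Total taxable turnover: €7,451 + €24,846 + €11,169 + €23,078 + €52,463 = €119,007 (> €100,000).
Total number of invoices issued: 71 + 144 + 216 + 269 + 38 = 738 (> 670).
The test is 'and': both thresholds are exceeded.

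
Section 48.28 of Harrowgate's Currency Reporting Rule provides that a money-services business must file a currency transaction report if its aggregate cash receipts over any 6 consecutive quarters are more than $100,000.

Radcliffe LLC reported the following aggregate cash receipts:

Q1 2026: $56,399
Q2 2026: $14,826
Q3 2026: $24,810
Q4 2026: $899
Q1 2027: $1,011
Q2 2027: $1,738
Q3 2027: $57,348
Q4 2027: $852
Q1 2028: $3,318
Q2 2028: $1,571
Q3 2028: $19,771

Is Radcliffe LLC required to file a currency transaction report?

Q1 2026–Q2 2027: $56,399 + $14,826 + $24,810 + $899 + $1,011 + $1,738 = $99,683 (under)
Q2 2026–Q3 2027: $14,826 + $24,810 + $899 + $1,011 + $1,738 + $57,348 = $100,632 (over)
Q3 2026–Q4 2027: $24,810 + $899 + $1,011 + $1,738 + $57,348 + $852 = $86,658 (under)
Q4 2026–Q1 2028: $899 + $1,011 + $1,738 + $57,348 + $852 + $3,318 = $65,166 (under)
Q1 2027–Q2 2028: $1,011 + $1,738 + $57,348 + $852 + $3,318 + $1,571 = $65,838 (under)
Q2 2027–Q3 2028: $1,738 + $57,348 + $852 + $3,318 + $1,571 + $19,771 = $84,598 (under)
At least one window exceeds $100,000.

Yes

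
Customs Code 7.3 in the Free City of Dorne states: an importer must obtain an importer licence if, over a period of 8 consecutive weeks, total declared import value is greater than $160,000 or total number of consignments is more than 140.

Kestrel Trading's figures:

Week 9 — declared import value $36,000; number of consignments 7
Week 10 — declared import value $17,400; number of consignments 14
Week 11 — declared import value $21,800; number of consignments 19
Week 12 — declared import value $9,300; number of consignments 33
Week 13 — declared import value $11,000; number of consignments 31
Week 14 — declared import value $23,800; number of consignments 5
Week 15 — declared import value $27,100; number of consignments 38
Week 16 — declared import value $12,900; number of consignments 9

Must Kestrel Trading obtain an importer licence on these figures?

Yes

Total declared import value: $36,000 + $17,400 + $21,800 + $9,300 + $11,000 + $23,800 + $27,100 + $12,900 = $159,300 (≤ $160,000).
Total number of consignments: 7 + 14 + 19 + 33 + 31 + 5 + 38 + 9 = 156 (> 140).
The test is 'or': at least one threshold is exceeded.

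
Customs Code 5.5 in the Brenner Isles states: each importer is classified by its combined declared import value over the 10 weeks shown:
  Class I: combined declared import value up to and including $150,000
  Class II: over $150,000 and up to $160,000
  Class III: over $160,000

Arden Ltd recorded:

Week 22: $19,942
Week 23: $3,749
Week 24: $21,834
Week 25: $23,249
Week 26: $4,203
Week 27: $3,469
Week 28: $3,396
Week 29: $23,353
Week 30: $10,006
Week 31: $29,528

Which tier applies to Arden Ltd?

Combined declared import value: $19,942 + $3,749 + $21,834 + $23,249 + $4,203 + $3,469 + $3,396 + $23,353 + $10,006 + $29,528 = $142,729.
$142,729 ≤ $150,000, so Class I applies.

Class I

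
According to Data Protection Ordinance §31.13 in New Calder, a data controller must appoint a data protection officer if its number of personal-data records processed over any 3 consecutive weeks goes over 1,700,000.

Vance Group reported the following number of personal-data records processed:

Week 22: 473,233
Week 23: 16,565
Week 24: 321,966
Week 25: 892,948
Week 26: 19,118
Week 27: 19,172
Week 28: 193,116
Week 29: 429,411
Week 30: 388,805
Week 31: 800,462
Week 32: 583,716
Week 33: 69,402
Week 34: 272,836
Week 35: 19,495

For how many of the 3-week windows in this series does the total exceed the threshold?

Week 22–Week 24: 473,233 + 16,565 + 321,966 = 811,764 (under)
Week 23–Week 25: 16,565 + 321,966 + 892,948 = 1,231,479 (under)
Week 24–Week 26: 321,966 + 892,948 + 19,118 = 1,234,032 (under)
Week 25–Week 27: 892,948 + 19,118 + 19,172 = 931,238 (under)
Week 26–Week 28: 19,118 + 19,172 + 193,116 = 231,406 (under)
Week 27–Week 29: 19,172 + 193,116 + 429,411 = 641,699 (under)
Week 28–Week 30: 193,116 + 429,411 + 388,805 = 1,011,332 (under)
Week 29–Week 31: 429,411 + 388,805 + 800,462 = 1,618,678 (under)
Week 30–Week 32: 388,805 + 800,462 + 583,716 = 1,772,983 (over)
Week 31–Week 33: 800,462 + 583,716 + 69,402 = 1,453,580 (under)
Week 32–Week 34: 583,716 + 69,402 + 272,836 = 925,954 (under)
Week 33–Week 35: 69,402 + 272,836 + 19,495 = 361,733 (under)
1 window exceeds the threshold.

1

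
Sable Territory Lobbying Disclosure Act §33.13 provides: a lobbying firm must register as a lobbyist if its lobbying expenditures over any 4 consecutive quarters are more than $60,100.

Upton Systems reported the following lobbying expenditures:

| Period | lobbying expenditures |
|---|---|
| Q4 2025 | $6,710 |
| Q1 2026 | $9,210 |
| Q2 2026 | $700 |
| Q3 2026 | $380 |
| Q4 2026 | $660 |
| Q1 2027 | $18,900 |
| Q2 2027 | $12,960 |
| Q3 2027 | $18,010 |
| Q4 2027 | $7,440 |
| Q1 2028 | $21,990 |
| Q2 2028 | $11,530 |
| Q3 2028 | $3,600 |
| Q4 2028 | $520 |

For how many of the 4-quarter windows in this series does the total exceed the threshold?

Q4 2025–Q3 2026: $6,710 + $9,210 + $700 + $380 = $17,000 (under)
Q1 2026–Q4 2026: $9,210 + $700 + $380 + $660 = $10,950 (under)
Q2 2026–Q1 2027: $700 + $380 + $660 + $18,900 = $20,640 (under)
Q3 2026–Q2 2027: $380 + $660 + $18,900 + $12,960 = $32,900 (under)
Q4 2026–Q3 2027: $660 + $18,900 + $12,960 + $18,010 = $50,530 (under)
Q1 2027–Q4 2027: $18,900 + $12,960 + $18,010 + $7,440 = $57,310 (under)
Q2 2027–Q1 2028: $12,960 + $18,010 + $7,440 + $21,990 = $60,400 (over)
Q3 2027–Q2 2028: $18,010 + $7,440 + $21,990 + $11,530 = $58,970 (under)
Q4 2027–Q3 2028: $7,440 + $21,990 + $11,530 + $3,600 = $44,560 (under)
Q1 2028–Q4 2028: $21,990 + $11,530 + $3,600 + $520 = $37,640 (under)
1 window exceeds the threshold.

1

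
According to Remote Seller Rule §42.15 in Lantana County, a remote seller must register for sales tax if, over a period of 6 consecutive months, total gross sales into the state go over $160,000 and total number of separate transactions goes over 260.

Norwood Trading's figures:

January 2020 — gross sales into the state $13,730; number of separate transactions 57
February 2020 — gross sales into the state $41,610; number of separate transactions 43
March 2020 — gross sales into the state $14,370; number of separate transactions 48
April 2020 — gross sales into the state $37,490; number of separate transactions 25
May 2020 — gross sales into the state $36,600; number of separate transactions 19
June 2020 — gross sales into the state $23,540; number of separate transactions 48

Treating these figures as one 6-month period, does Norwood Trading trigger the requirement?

Total gross sales into the state: $13,730 + $41,610 + $14,370 + $37,490 + $36,600 + $23,540 = $167,340 (> $160,000).
Total number of separate transactions: 57 + 43 + 48 + 25 + 19 + 48 = 240 (≤ 260).
The test is 'and': the rule requires both, and at least one is not exceeded.

No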